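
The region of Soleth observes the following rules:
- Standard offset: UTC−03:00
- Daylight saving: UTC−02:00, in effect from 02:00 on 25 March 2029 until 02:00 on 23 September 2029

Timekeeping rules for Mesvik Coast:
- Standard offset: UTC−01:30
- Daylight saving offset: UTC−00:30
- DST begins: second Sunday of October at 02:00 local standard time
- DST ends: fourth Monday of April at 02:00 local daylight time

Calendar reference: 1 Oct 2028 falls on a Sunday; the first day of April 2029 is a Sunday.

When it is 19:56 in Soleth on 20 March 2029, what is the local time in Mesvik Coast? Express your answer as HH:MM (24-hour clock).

20 March 2029 is outside the daylight-saving period (25 March – 23 September), so Soleth is on standard time, UTC−03:00.
19:56 Soleth + 3h = 22:56 UTC.
1 October 2028 is a Sunday, so the first Sunday is October 1 and the second is October 8.
1 April 2029 is a Sunday, so the first Monday is April 2 and the fourth is April 23.
At the standard offset (UTC−01:30), 22:56 UTC − 1h30m = 21:26 Mesvik Coast standard time.
The standard-time date in Mesvik Coast, 20 March 2029, lies within the daylight-saving period (8 October 2028 – 23 April 2029), so Mesvik Coast is on daylight time, UTC−00:30.
22:56 UTC − 0h30m = 22:26 Mesvik Coast.

22:26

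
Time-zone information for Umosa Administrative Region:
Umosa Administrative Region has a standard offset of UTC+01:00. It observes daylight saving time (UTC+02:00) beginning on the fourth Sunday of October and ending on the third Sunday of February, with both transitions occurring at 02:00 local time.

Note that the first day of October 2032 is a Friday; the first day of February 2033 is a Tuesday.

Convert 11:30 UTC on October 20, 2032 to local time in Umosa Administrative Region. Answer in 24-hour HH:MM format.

12:30

1 October 2032 is a Friday, so the first Sunday is October 3 and the fourth is October 24.
1 February 2033 is a Tuesday, so the first Sunday is February 6 and the third is February 20.
At the standard offset (UTC+01:00), 11:30 UTC + 1h = 12:30 Umosa Administrative Region standard time.
Daylight saving runs 24 October 2032 – 20 February 2033; the standard-time date in Umosa Administrative Region, October 20, 2032, is outside that window, so Umosa Administrative Region is on standard time at UTC+01:00.
11:30 UTC + 1h = 12:30 local.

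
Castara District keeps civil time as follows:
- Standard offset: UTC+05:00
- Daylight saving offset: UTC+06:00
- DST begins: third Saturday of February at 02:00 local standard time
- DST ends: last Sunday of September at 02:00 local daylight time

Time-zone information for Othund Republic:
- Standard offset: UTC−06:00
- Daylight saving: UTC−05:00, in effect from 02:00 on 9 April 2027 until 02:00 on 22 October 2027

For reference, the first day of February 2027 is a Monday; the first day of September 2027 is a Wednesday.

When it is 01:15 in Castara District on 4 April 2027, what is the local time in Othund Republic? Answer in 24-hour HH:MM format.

13:15

1 February 2027 is a Monday, so the first Saturday is February 6 and the third is February 20.
1 September 2027 is a Wednesday, so Sundays fall on 5, 12, 19, 26; the last is September 26.
Daylight saving runs 20 February – 26 September; 4 April 2027 is inside that window, so Castara District is at UTC+06:00.
01:15 Castara District − 6h = 19:15 UTC (rolling into the previous day, 3 April 2027).
At the standard offset (UTC−06:00), 19:15 UTC − 6h = 13:15 Othund Republic standard time.
The standard-time date in Othund Republic, 3 April 2027, does not fall between 9 April and 22 October, so daylight saving is not in effect and Othund Republic is at UTC−06:00.
19:15 UTC − 6h = 13:15 Othund Republic.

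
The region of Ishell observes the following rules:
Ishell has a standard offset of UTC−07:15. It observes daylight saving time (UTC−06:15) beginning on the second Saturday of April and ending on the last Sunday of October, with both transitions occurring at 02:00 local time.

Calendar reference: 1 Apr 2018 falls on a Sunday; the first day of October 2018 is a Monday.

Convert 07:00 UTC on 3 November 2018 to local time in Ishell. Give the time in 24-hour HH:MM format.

23:45

1 April 2018 is a Sunday, so the first Saturday is April 7 and the second is April 14.
1 October 2018 is a Monday, so Sundays fall on 7, 14, 21, 28; the last is October 28.
At the standard offset (UTC−07:15), 07:00 UTC − 7h15m = 23:45 Ishell standard time (rolling into the previous day, 2 November 2018).
The standard-time date in Ishell, 2 November 2018, is outside the daylight-saving period (14 April – 28 October), so Ishell is on standard time, UTC−07:15.
07:00 UTC − 7h15m = 23:45 local (rolling into the previous day, 2 November 2018).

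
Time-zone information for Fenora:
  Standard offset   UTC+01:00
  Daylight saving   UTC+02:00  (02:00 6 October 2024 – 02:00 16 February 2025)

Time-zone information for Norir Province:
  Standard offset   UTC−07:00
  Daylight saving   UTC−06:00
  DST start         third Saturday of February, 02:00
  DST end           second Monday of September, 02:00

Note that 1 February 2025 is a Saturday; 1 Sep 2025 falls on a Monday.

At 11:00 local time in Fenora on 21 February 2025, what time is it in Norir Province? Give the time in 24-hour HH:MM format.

04:00

Daylight saving runs 6 October 2024 – 16 February 2025; 21 February 2025 is outside that window, so Fenora is on standard time at UTC+01:00.
11:00 Fenora − 1h = 10:00 UTC.
1 February 2025 is a Saturday, so the first Saturday is February 1 and the third is February 15.
1 September 2025 is a Monday, so the first Monday is September 1 and the second is September 8.
At the standard offset (UTC−07:00), 10:00 UTC − 7h = 03:00 Norir Province standard time.
The standard-time date in Norir Province, 21 February 2025, falls between 15 February and 8 September, so daylight saving is in effect and Norir Province is at UTC−06:00.
10:00 UTC − 6h = 04:00 Norir Province.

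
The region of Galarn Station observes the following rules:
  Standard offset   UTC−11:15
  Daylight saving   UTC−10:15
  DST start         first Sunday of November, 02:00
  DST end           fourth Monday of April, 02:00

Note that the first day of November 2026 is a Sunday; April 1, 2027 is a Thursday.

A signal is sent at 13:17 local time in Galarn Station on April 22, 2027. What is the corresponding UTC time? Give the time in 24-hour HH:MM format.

1 November 2026 is a Sunday, so the first Sunday is November 1.
1 April 2027 is a Thursday, so the first Monday is April 5 and the fourth is April 26.
Daylight saving runs 1 November 2026 – 26 April 2027; April 22, 2027 is inside that window, so Galarn Station is at UTC−10:15.
13:17 local + 10h15m = 23:32 UTC.

23:32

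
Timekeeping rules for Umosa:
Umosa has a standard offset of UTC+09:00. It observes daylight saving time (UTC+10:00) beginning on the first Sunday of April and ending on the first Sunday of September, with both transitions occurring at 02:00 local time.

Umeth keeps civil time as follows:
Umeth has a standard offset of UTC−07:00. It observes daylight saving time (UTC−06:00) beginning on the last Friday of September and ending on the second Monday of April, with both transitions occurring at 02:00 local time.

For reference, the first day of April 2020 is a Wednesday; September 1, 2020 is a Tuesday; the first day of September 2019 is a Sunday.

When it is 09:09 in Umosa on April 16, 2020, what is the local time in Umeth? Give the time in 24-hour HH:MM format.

1 April 2020 is a Wednesday, so the first Sunday is April 5.
1 September 2020 is a Tuesday, so the first Sunday is September 6.
Daylight saving runs 5 April – 6 September; April 16, 2020 is inside that window, so Umosa is at UTC+10:00.
09:09 Umosa − 10h = 23:09 UTC (rolling into the previous day, 15 April 2020).
1 September 2019 is a Sunday, so Fridays fall on 6, 13, 20, 27; the last is September 27.
1 April 2020 is a Wednesday, so the first Monday is April 6 and the second is April 13.
At the standard offset (UTC−07:00), 23:09 UTC − 7h = 16:09 Umeth standard time.
Daylight saving runs 27 September 2019 – 13 April 2020; the standard-time date in Umeth, April 15, 2020, is outside that window, so Umeth is on standard time at UTC−07:00.
23:09 UTC − 7h = 16:09 Umeth.

16:09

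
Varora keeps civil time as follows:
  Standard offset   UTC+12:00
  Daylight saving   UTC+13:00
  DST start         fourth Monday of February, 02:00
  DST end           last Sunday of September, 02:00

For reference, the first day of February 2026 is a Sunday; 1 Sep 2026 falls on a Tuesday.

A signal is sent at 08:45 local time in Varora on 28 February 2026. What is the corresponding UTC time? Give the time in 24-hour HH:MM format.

19:45

1 February 2026 is a Sunday, so the first Monday is February 2 and the fourth is February 23.
1 September 2026 is a Tuesday, so Sundays fall on 6, 13, 20, 27; the last is September 27.
Daylight saving runs 23 February – 27 September; 28 February 2026 is inside that window, so Varora is at UTC+13:00.
08:45 local − 13h = 19:45 UTC (rolling into the previous day, 27 February 2026).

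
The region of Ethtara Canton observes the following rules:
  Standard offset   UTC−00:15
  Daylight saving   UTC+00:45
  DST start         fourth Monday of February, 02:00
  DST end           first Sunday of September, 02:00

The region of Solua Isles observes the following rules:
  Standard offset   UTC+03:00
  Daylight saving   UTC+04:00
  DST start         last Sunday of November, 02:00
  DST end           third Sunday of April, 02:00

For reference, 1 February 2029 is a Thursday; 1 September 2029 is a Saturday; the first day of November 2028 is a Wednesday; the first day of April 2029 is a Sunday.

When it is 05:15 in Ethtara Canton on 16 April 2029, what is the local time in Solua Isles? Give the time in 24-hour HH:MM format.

07:30

1 February 2029 is a Thursday, so the first Monday is February 5 and the fourth is February 26.
1 September 2029 is a Saturday, so the first Sunday is September 2.
Daylight saving runs 26 February – 2 September; 16 April 2029 is inside that window, so Ethtara Canton is at UTC+00:45.
05:15 Ethtara Canton − 0h45m = 04:30 UTC.
1 November 2028 is a Wednesday, so Sundays fall on 5, 12, 19, 26; the last is November 26.
1 April 2029 is a Sunday, so the first Sunday is April 1 and the third is April 15.
At the standard offset (UTC+03:00), 04:30 UTC + 3h = 07:30 Solua Isles standard time.
The standard-time date in Solua Isles, 16 April 2029, does not fall between 26 November 2028 and 15 April 2029, so daylight saving is not in effect and Solua Isles is at UTC+03:00.
04:30 UTC + 3h = 07:30 Solua Isles.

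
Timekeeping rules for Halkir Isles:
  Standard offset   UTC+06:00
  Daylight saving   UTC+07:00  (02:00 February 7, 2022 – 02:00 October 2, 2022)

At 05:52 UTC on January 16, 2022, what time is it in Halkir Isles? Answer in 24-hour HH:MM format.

At the standard offset (UTC+06:00), 05:52 UTC + 6h = 11:52 Halkir Isles standard time.
Daylight saving runs 7 February – 2 October; the standard-time date in Halkir Isles, January 16, 2022, is outside that window, so Halkir Isles is on standard time at UTC+06:00.
05:52 UTC + 6h = 11:52 local.

11:52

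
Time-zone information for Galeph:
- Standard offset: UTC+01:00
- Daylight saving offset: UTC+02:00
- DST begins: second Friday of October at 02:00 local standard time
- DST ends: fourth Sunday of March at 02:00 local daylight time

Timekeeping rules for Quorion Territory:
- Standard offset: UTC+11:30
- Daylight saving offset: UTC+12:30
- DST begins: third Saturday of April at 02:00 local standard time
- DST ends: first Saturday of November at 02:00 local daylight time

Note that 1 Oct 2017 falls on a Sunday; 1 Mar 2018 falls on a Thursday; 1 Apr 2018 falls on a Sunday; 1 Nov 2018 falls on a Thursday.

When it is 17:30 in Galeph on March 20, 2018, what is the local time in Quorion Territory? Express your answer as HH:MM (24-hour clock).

03:00

1 October 2017 is a Sunday, so the first Friday is October 6 and the second is October 13.
1 March 2018 is a Thursday, so the first Sunday is March 4 and the fourth is March 25.
March 20, 2018 falls between 13 October 2017 and 25 March 2018, so daylight saving is in effect and Galeph is at UTC+02:00.
17:30 Galeph − 2h = 15:30 UTC.
1 April 2018 is a Sunday, so the first Saturday is April 7 and the third is April 21.
1 November 2018 is a Thursday, so the first Saturday is November 3.
At the standard offset (UTC+11:30), 15:30 UTC + 11h30m = 03:00 Quorion Territory standard time (rolling into the next day, 21 March 2018).
Daylight saving runs 21 April – 3 November; the standard-time date in Quorion Territory, March 21, 2018, is outside that window, so Quorion Territory is on standard time at UTC+11:30.
15:30 UTC + 11h30m = 03:00 Quorion Territory (rolling into the next day, 21 March 2018).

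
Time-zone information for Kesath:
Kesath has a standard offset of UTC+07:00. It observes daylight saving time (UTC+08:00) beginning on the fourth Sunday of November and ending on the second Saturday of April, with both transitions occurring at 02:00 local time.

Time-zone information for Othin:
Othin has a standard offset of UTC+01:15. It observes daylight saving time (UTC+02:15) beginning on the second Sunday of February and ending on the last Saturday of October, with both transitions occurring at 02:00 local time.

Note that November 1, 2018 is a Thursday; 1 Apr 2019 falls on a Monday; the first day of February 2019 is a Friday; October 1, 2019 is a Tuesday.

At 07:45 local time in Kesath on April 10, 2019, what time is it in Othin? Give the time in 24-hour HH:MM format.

1 November 2018 is a Thursday, so the first Sunday is November 4 and the fourth is November 25.
1 April 2019 is a Monday, so the first Saturday is April 6 and the second is April 13.
April 10, 2019 falls between 25 November 2018 and 13 April 2019, so daylight saving is in effect and Kesath is at UTC+08:00.
07:45 Kesath − 8h = 23:45 UTC (rolling into the previous day, 9 April 2019).
1 February 2019 is a Friday, so the first Sunday is February 3 and the second is February 10.
1 October 2019 is a Tuesday, so Saturdays fall on 5, 12, 19, 26; the last is October 26.
At the standard offset (UTC+01:15), 23:45 UTC + 1h15m = 01:00 Othin standard time (rolling into the next day, 10 April 2019).
Daylight saving runs 10 February – 26 October; the standard-time date in Othin, April 10, 2019, is inside that window, so Othin is at UTC+02:15.
23:45 UTC + 2h15m = 02:00 Othin (rolling into the next day, 10 April 2019).

02:00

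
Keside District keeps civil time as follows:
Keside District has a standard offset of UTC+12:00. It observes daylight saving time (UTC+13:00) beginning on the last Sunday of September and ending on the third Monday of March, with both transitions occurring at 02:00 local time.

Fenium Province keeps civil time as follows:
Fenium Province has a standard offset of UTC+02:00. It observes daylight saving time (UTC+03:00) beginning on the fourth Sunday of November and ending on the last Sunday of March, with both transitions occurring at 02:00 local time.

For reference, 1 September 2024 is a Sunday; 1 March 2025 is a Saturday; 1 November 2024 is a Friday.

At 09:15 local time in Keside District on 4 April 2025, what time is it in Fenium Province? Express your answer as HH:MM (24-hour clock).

1 September 2024 is a Sunday, so Sundays fall on 1, 8, 15, 22, 29; the last is September 29.
1 March 2025 is a Saturday, so the first Monday is March 3 and the third is March 17.
Daylight saving runs 29 September 2024 – 17 March 2025; 4 April 2025 is outside that window, so Keside District is on standard time at UTC+12:00.
09:15 Keside District − 12h = 21:15 UTC (rolling into the previous day, 3 April 2025).
1 November 2024 is a Friday, so the first Sunday is November 3 and the fourth is November 24.
1 March 2025 is a Saturday, so Sundays fall on 2, 9, 16, 23, 30; the last is March 30.
At the standard offset (UTC+02:00), 21:15 UTC + 2h = 23:15 Fenium Province standard time.
The standard-time date in Fenium Province, 3 April 2025, does not fall between 24 November 2024 and 30 March 2025, so daylight saving is not in effect and Fenium Province is at UTC+02:00.
21:15 UTC + 2h = 23:15 Fenium Province.

23:15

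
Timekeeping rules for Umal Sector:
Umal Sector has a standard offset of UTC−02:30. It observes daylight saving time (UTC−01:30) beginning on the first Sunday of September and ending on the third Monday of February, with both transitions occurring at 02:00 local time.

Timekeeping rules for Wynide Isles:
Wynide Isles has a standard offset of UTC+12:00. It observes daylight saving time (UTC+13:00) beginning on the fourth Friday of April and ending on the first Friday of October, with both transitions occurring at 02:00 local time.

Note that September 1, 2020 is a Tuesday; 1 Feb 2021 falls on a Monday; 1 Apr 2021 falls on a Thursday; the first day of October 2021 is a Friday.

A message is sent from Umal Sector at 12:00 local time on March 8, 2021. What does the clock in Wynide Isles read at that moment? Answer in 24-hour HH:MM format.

02:30

1 September 2020 is a Tuesday, so the first Sunday is September 6.
1 February 2021 is a Monday, so the first Monday is February 1 and the third is February 15.
March 8, 2021 is outside the daylight-saving period (6 September 2020 – 15 February 2021), so Umal Sector is on standard time, UTC−02:30.
12:00 Umal Sector + 2h30m = 14:30 UTC.
1 April 2021 is a Thursday, so the first Friday is April 2 and the fourth is April 23.
1 October 2021 is a Friday, so the first Friday is October 1.
At the standard offset (UTC+12:00), 14:30 UTC + 12h = 02:30 Wynide Isles standard time (rolling into the next day, 9 March 2021).
Daylight saving runs 23 April – 1 October; the standard-time date in Wynide Isles, March 9, 2021, is outside that window, so Wynide Isles is on standard time at UTC+12:00.
14:30 UTC + 12h = 02:30 Wynide Isles (rolling into the next day, 9 March 2021).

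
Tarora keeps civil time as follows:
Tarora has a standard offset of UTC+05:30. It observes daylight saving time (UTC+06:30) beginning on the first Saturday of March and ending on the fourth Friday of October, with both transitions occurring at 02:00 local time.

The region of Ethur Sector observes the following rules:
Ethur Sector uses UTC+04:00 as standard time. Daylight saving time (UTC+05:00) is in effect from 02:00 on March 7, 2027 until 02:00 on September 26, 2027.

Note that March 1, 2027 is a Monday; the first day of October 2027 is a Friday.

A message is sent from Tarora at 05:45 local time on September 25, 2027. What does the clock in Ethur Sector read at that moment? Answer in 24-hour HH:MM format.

1 March 2027 is a Monday, so the first Saturday is March 6.
1 October 2027 is a Friday, so the first Friday is October 1 and the fourth is October 22.
September 25, 2027 falls between 6 March and 22 October, so daylight saving is in effect and Tarora is at UTC+06:30.
05:45 Tarora − 6h30m = 23:15 UTC (rolling into the previous day, 24 September 2027).
At the standard offset (UTC+04:00), 23:15 UTC + 4h = 03:15 Ethur Sector standard time (rolling into the next day, 25 September 2027).
The standard-time date in Ethur Sector, September 25, 2027, lies within the daylight-saving period (7 March – 26 September), so Ethur Sector is on daylight time, UTC+05:00.
23:15 UTC + 5h = 04:15 Ethur Sector (rolling into the next day, 25 September 2027).

04:15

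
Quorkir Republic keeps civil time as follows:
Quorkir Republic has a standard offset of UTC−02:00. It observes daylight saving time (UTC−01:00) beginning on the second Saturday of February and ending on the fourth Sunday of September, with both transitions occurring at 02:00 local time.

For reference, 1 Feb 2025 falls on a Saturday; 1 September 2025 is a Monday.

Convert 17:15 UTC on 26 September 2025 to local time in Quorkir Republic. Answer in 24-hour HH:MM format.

1 February 2025 is a Saturday, so the first Saturday is February 1 and the second is February 8.
1 September 2025 is a Monday, so the first Sunday is September 7 and the fourth is September 28.
At the standard offset (UTC−02:00), 17:15 UTC − 2h = 15:15 Quorkir Republic standard time.
Daylight saving runs 8 February – 28 September; the standard-time date in Quorkir Republic, 26 September 2025, is inside that window, so Quorkir Republic is at UTC−01:00.
17:15 UTC − 1h = 16:15 local.

16:15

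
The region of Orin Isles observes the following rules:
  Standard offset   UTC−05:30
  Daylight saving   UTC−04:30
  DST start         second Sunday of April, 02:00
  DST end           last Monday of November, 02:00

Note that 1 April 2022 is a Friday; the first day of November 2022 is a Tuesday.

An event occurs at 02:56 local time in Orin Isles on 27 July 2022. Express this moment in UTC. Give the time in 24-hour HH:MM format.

07:26

1 April 2022 is a Friday, so the first Sunday is April 3 and the second is April 10.
1 November 2022 is a Tuesday, so Mondays fall on 7, 14, 21, 28; the last is November 28.
27 July 2022 falls between 10 April and 28 November, so daylight saving is in effect and Orin Isles is at UTC−04:30.
02:56 local + 4h30m = 07:26 UTC.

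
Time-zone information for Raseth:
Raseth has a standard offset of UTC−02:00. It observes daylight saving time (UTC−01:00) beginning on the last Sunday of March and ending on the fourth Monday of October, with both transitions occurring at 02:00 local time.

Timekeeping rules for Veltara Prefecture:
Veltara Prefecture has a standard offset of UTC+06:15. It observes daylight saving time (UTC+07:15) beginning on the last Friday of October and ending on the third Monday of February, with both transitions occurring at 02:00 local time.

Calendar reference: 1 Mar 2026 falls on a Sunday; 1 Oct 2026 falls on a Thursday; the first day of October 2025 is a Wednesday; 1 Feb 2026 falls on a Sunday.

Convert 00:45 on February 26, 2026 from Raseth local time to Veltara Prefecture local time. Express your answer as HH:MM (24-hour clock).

09:00

1 March 2026 is a Sunday, so Sundays fall on 1, 8, 15, 22, 29; the last is March 29.
1 October 2026 is a Thursday, so the first Monday is October 5 and the fourth is October 26.
February 26, 2026 does not fall between 29 March and 26 October, so daylight saving is not in effect and Raseth is at UTC−02:00.
00:45 Raseth + 2h = 02:45 UTC.
1 October 2025 is a Wednesday, so Fridays fall on 3, 10, 17, 24, 31; the last is October 31.
1 February 2026 is a Sunday, so the first Monday is February 2 and the third is February 16.
At the standard offset (UTC+06:15), 02:45 UTC + 6h15m = 09:00 Veltara Prefecture standard time.
The standard-time date in Veltara Prefecture, February 26, 2026, does not fall between 31 October 2025 and 16 February 2026, so daylight saving is not in effect and Veltara Prefecture is at UTC+06:15.
02:45 UTC + 6h15m = 09:00 Veltara Prefecture.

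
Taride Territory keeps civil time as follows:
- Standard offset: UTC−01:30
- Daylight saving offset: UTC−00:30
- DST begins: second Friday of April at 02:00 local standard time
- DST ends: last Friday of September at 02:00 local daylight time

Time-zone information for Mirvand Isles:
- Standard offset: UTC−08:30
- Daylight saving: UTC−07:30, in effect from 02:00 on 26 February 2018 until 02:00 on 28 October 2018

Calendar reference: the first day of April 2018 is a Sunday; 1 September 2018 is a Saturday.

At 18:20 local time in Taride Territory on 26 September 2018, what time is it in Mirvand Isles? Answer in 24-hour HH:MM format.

1 April 2018 is a Sunday, so the first Friday is April 6 and the second is April 13.
1 September 2018 is a Saturday, so Fridays fall on 7, 14, 21, 28; the last is September 28.
26 September 2018 lies within the daylight-saving period (13 April – 28 September), so Taride Territory is on daylight time, UTC−00:30.
18:20 Taride Territory + 0h30m = 18:50 UTC.
At the standard offset (UTC−08:30), 18:50 UTC − 8h30m = 10:20 Mirvand Isles standard time.
The standard-time date in Mirvand Isles, 26 September 2018, lies within the daylight-saving period (26 February – 28 October), so Mirvand Isles is on daylight time, UTC−07:30.
18:50 UTC − 7h30m = 11:20 Mirvand Isles.

11:20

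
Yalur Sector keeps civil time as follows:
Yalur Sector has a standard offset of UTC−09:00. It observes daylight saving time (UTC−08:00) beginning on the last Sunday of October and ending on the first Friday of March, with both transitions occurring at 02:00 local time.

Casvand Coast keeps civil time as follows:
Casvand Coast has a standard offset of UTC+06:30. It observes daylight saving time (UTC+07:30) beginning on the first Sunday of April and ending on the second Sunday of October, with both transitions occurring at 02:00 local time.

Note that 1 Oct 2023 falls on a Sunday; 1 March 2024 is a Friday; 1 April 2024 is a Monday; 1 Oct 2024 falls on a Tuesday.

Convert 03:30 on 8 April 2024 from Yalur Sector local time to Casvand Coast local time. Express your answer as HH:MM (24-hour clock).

20:00

1 October 2023 is a Sunday, so Sundays fall on 1, 8, 15, 22, 29; the last is October 29.
1 March 2024 is a Friday, so the first Friday is March 1.
8 April 2024 is outside the daylight-saving period (29 October 2023 – 1 March 2024), so Yalur Sector is on standard time, UTC−09:00.
03:30 Yalur Sector + 9h = 12:30 UTC.
1 April 2024 is a Monday, so the first Sunday is April 7.
1 October 2024 is a Tuesday, so the first Sunday is October 6 and the second is October 13.
At the standard offset (UTC+06:30), 12:30 UTC + 6h30m = 19:00 Casvand Coast standard time.
Daylight saving runs 7 April – 13 October; the standard-time date in Casvand Coast, 8 April 2024, is inside that window, so Casvand Coast is at UTC+07:30.
12:30 UTC + 7h30m = 20:00 Casvand Coast.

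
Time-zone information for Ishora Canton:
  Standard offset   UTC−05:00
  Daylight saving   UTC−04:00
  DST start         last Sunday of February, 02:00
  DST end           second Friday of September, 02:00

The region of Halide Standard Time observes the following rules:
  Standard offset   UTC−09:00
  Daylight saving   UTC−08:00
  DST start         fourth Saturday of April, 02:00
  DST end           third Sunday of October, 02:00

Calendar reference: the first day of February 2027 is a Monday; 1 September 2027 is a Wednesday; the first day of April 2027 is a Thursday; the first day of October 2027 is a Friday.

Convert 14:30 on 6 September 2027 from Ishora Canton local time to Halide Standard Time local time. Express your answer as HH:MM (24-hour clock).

1 February 2027 is a Monday, so Sundays fall on 7, 14, 21, 28; the last is February 28.
1 September 2027 is a Wednesday, so the first Friday is September 3 and the second is September 10.
Daylight saving runs 28 February – 10 September; 6 September 2027 is inside that window, so Ishora Canton is at UTC−04:00.
14:30 Ishora Canton + 4h = 18:30 UTC.
1 April 2027 is a Thursday, so the first Saturday is April 3 and the fourth is April 24.
1 October 2027 is a Friday, so the first Sunday is October 3 and the third is October 17.
At the standard offset (UTC−09:00), 18:30 UTC − 9h = 09:30 Halide Standard Time standard time.
Daylight saving runs 24 April – 17 October; the standard-time date in Halide Standard Time, 6 September 2027, is inside that window, so Halide Standard Time is at UTC−08:00.
18:30 UTC − 8h = 10:30 Halide Standard Time.

10:30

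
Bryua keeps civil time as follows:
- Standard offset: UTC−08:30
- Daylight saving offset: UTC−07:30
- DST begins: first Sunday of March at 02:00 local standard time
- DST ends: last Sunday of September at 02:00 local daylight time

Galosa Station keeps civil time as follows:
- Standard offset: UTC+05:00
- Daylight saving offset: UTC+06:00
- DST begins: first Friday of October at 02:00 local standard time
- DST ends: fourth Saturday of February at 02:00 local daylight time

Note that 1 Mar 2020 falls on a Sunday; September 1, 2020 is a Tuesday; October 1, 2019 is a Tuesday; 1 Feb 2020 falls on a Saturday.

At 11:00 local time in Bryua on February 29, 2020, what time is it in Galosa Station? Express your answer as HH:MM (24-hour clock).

00:30

1 March 2020 is a Sunday, so the first Sunday is March 1.
1 September 2020 is a Tuesday, so Sundays fall on 6, 13, 20, 27; the last is September 27.
February 29, 2020 does not fall between 1 March and 27 September, so daylight saving is not in effect and Bryua is at UTC−08:30.
11:00 Bryua + 8h30m = 19:30 UTC.
1 October 2019 is a Tuesday, so the first Friday is October 4.
1 February 2020 is a Saturday, so the first Saturday is February 1 and the fourth is February 22.
At the standard offset (UTC+05:00), 19:30 UTC + 5h = 00:30 Galosa Station standard time (rolling into the next day, 1 March 2020).
The standard-time date in Galosa Station, March 1, 2020, does not fall between 4 October 2019 and 22 February 2020, so daylight saving is not in effect and Galosa Station is at UTC+05:00.
19:30 UTC + 5h = 00:30 Galosa Station (rolling into the next day, 1 March 2020).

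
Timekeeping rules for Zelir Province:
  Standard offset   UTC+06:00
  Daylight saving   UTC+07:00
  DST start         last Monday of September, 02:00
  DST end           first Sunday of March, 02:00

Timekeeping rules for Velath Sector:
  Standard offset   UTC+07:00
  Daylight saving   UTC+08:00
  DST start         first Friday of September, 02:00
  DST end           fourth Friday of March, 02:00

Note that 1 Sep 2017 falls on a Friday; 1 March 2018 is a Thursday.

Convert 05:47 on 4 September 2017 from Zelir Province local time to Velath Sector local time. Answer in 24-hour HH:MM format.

1 September 2017 is a Friday, so Mondays fall on 4, 11, 18, 25; the last is September 25.
1 March 2018 is a Thursday, so the first Sunday is March 4.
4 September 2017 does not fall between 25 September 2017 and 4 March 2018, so daylight saving is not in effect and Zelir Province is at UTC+06:00.
05:47 Zelir Province − 6h = 23:47 UTC (rolling into the previous day, 3 September 2017).
1 September 2017 is a Friday, so the first Friday is September 1.
1 March 2018 is a Thursday, so the first Friday is March 2 and the fourth is March 23.
At the standard offset (UTC+07:00), 23:47 UTC + 7h = 06:47 Velath Sector standard time (rolling into the next day, 4 September 2017).
The standard-time date in Velath Sector, 4 September 2017, lies within the daylight-saving period (1 September 2017 – 23 March 2018), so Velath Sector is on daylight time, UTC+08:00.
23:47 UTC + 8h = 07:47 Velath Sector (rolling into the next day, 4 September 2017).

07:47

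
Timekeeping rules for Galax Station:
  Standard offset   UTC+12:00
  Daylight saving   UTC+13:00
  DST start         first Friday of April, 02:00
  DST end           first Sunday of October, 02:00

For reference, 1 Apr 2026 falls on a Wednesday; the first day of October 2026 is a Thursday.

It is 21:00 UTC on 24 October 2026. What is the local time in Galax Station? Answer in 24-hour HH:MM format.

09:00

1 April 2026 is a Wednesday, so the first Friday is April 3.
1 October 2026 is a Thursday, so the first Sunday is October 4.
At the standard offset (UTC+12:00), 21:00 UTC + 12h = 09:00 Galax Station standard time (rolling into the next day, 25 October 2026).
The standard-time date in Galax Station, 25 October 2026, is outside the daylight-saving period (3 April – 4 October), so Galax Station is on standard time, UTC+12:00.
21:00 UTC + 12h = 09:00 local (rolling into the next day, 25 October 2026).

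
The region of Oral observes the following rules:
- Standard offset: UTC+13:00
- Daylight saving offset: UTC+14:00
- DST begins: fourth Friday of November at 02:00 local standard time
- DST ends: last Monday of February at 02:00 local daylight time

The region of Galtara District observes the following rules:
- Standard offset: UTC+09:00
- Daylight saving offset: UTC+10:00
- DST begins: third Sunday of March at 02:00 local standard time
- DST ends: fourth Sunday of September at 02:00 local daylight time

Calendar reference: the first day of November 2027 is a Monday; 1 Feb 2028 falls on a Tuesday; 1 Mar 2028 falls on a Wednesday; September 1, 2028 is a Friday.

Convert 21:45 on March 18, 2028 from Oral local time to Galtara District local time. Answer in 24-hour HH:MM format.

17:45

1 November 2027 is a Monday, so the first Friday is November 5 and the fourth is November 26.
1 February 2028 is a Tuesday, so Mondays fall on 7, 14, 21, 28; the last is February 28.
March 18, 2028 does not fall between 26 November 2027 and 28 February 2028, so daylight saving is not in effect and Oral is at UTC+13:00.
21:45 Oral − 13h = 08:45 UTC.
1 March 2028 is a Wednesday, so the first Sunday is March 5 and the third is March 19.
1 September 2028 is a Friday, so the first Sunday is September 3 and the fourth is September 24.
At the standard offset (UTC+09:00), 08:45 UTC + 9h = 17:45 Galtara District standard time.
The standard-time date in Galtara District, March 18, 2028, does not fall between 19 March and 24 September, so daylight saving is not in effect and Galtara District is at UTC+09:00.
08:45 UTC + 9h = 17:45 Galtara District.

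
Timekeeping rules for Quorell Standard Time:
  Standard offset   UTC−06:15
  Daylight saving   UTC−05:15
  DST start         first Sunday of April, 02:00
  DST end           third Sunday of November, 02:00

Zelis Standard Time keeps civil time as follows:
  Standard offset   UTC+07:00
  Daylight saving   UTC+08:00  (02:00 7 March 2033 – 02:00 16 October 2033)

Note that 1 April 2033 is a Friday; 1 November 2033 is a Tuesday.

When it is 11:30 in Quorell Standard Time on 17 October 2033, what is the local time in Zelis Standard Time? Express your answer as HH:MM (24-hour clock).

1 April 2033 is a Friday, so the first Sunday is April 3.
1 November 2033 is a Tuesday, so the first Sunday is November 6 and the third is November 20.
Daylight saving runs 3 April – 20 November; 17 October 2033 is inside that window, so Quorell Standard Time is at UTC−05:15.
11:30 Quorell Standard Time + 5h15m = 16:45 UTC.
At the standard offset (UTC+07:00), 16:45 UTC + 7h = 23:45 Zelis Standard Time standard time.
Daylight saving runs 7 March – 16 October; the standard-time date in Zelis Standard Time, 17 October 2033, is outside that window, so Zelis Standard Time is on standard time at UTC+07:00.
16:45 UTC + 7h = 23:45 Zelis Standard Time.

23:45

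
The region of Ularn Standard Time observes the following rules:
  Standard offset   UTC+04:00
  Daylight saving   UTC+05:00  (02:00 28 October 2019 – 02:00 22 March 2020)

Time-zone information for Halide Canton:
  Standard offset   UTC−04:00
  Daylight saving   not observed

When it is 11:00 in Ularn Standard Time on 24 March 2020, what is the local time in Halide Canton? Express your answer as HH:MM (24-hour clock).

Daylight saving runs 28 October 2019 – 22 March 2020; 24 March 2020 is outside that window, so Ularn Standard Time is on standard time at UTC+04:00.
11:00 Ularn Standard Time − 4h = 07:00 UTC.
Halide Canton has no daylight saving, so its offset is UTC−04:00 year-round.
07:00 UTC − 4h = 03:00 Halide Canton.

03:00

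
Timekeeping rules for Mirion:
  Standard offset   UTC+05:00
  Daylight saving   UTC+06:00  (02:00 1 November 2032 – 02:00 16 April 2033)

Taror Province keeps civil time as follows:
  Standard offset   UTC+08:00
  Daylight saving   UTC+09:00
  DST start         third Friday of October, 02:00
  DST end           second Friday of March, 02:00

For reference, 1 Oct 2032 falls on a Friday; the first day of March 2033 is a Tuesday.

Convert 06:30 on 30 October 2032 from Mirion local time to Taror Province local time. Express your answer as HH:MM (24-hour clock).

30 October 2032 is outside the daylight-saving period (1 November 2032 – 16 April 2033), so Mirion is on standard time, UTC+05:00.
06:30 Mirion − 5h = 01:30 UTC.
1 October 2032 is a Friday, so the first Friday is October 1 and the third is October 15.
1 March 2033 is a Tuesday, so the first Friday is March 4 and the second is March 11.
At the standard offset (UTC+08:00), 01:30 UTC + 8h = 09:30 Taror Province standard time.
The standard-time date in Taror Province, 30 October 2032, lies within the daylight-saving period (15 October 2032 – 11 March 2033), so Taror Province is on daylight time, UTC+09:00.
01:30 UTC + 9h = 10:30 Taror Province.

10:30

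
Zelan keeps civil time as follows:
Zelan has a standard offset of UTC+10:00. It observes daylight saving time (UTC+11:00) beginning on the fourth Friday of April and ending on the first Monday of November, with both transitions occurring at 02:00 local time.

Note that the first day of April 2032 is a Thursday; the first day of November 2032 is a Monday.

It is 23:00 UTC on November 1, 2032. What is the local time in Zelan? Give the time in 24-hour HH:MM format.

09:00

1 April 2032 is a Thursday, so the first Friday is April 2 and the fourth is April 23.
1 November 2032 is a Monday, so the first Monday is November 1.
At the standard offset (UTC+10:00), 23:00 UTC + 10h = 09:00 Zelan standard time (rolling into the next day, 2 November 2032).
The standard-time date in Zelan, November 2, 2032, is outside the daylight-saving period (23 April – 1 November), so Zelan is on standard time, UTC+10:00.
23:00 UTC + 10h = 09:00 local (rolling into the next day, 2 November 2032).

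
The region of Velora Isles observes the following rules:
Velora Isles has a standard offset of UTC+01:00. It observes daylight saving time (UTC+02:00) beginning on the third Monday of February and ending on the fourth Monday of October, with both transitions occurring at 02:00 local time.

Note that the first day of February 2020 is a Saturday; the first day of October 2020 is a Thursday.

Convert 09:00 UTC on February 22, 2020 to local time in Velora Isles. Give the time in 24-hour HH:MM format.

1 February 2020 is a Saturday, so the first Monday is February 3 and the third is February 17.
1 October 2020 is a Thursday, so the first Monday is October 5 and the fourth is October 26.
At the standard offset (UTC+01:00), 09:00 UTC + 1h = 10:00 Velora Isles standard time.
The standard-time date in Velora Isles, February 22, 2020, falls between 17 February and 26 October, so daylight saving is in effect and Velora Isles is at UTC+02:00.
09:00 UTC + 2h = 11:00 local.

11:00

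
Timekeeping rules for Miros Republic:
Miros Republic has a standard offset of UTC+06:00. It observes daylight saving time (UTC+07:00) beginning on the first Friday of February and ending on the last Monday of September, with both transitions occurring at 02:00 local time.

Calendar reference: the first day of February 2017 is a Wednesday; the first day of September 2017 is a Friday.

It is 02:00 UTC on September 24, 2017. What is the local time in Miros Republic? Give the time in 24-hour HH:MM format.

1 February 2017 is a Wednesday, so the first Friday is February 3.
1 September 2017 is a Friday, so Mondays fall on 4, 11, 18, 25; the last is September 25.
At the standard offset (UTC+06:00), 02:00 UTC + 6h = 08:00 Miros Republic standard time.
Daylight saving runs 3 February – 25 September; the standard-time date in Miros Republic, September 24, 2017, is inside that window, so Miros Republic is at UTC+07:00.
02:00 UTC + 7h = 09:00 local.

09:00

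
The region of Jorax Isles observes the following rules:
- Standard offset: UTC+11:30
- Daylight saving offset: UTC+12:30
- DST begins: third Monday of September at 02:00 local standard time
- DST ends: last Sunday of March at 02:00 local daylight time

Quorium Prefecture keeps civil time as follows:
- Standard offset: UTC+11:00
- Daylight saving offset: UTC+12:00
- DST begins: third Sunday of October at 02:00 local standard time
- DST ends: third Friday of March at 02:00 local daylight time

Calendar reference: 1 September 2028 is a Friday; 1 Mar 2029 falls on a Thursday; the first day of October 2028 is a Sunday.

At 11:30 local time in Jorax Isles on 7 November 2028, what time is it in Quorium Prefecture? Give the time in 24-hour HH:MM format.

1 September 2028 is a Friday, so the first Monday is September 4 and the third is September 18.
1 March 2029 is a Thursday, so Sundays fall on 4, 11, 18, 25; the last is March 25.
7 November 2028 falls between 18 September 2028 and 25 March 2029, so daylight saving is in effect and Jorax Isles is at UTC+12:30.
11:30 Jorax Isles − 12h30m = 23:00 UTC (rolling into the previous day, 6 November 2028).
1 October 2028 is a Sunday, so the first Sunday is October 1 and the third is October 15.
1 March 2029 is a Thursday, so the first Friday is March 2 and the third is March 16.
At the standard offset (UTC+11:00), 23:00 UTC + 11h = 10:00 Quorium Prefecture standard time (rolling into the next day, 7 November 2028).
The standard-time date in Quorium Prefecture, 7 November 2028, falls between 15 October 2028 and 16 March 2029, so daylight saving is in effect and Quorium Prefecture is at UTC+12:00.
23:00 UTC + 12h = 11:00 Quorium Prefecture (rolling into the next day, 7 November 2028).

11:00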